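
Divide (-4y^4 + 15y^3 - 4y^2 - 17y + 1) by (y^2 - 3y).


(-4y^4 + 15y^3 - 4y^2 - 17y + 1) / (y^2 - 3y)
Step 1: -4y^2 * (y^2 - 3y) = -4y^4 + 12y^3; subtract.
Step 2: 3y * (y^2 - 3y) = 3y^3 - 9y^2; subtract.
Step 3: 5 * (y^2 - 3y) = 5y^2 - 15y; subtract.
Quotient: -4y^2 + 3y + 5, Remainder: -2y + 1


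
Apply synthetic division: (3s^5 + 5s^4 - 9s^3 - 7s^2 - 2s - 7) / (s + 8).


Synthetic division with c = -8. Coefficients: 3, 5, -9, -7, -2, -7
Bring down 3.
  3 * -8 = -24; -24 + 5 = -19
  -19 * -8 = 152; 152 - 9 = 143
  143 * -8 = -1144; -1144 - 7 = -1151
  -1151 * -8 = 9208; 9208 - 2 = 9206
  9206 * -8 = -73648; -73648 - 7 = -73655
Quotient: 3s^4 - 19s^3 + 143s^2 - 1151s + 9206, Remainder: -73655


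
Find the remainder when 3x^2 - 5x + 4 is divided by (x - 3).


By the Remainder Theorem, the remainder equals p(3):
  3*(3)^2 = 27
  -5*(3)^1 = -15
  constant: 4
Sum: 27 - 15 + 4 = 16


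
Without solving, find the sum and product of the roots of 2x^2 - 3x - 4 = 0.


For ax^2+bx+c=0: sum = -b/a, product = c/a.
a=2, b=-3, c=-4
Sum = -(-3)/2 = 3/2
Product = (-4)/2 = -2


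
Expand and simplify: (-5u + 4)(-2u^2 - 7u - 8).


Distribute each term of the first polynomial:
  (-5u)(-2u^2 - 7u - 8) = 10u^3 + 35u^2 + 40u
  (4)(-2u^2 - 7u - 8) = -8u^2 - 28u - 32
Sum: 10u^3 + 27u^2 + 12u - 32


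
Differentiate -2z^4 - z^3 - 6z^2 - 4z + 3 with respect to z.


Apply the power rule term by term:
  d/dz(-2z^4) = -8z^3
  d/dz(-z^3) = -3z^2
  d/dz(-6z^2) = -12z
  d/dz(-4z) = -4
  d/dz(3) = 0
p'(z) = -8z^3 - 3z^2 - 12z - 4


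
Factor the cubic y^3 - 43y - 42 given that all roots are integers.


Try integer roots (divisors of -42). y=-6: p(-6)=0.
Divide out (y + 6): quotient is y^2 - 6y - 7.
Factor the quadratic: (y - 7)(y + 1)
Result: (y + 6)(y - 7)(y + 1)


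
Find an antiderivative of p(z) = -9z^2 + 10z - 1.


Reverse power rule on each term:
  ∫ -9z^2 dz = -3z^3
  ∫ 10z dz = 5z^2
  ∫ -1 dz = -z
F(z) = -3z^3 + 5z^2 - z + C


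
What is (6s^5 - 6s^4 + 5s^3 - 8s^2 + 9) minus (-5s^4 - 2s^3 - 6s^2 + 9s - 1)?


Distribute the minus sign:
  (6s^5 - 6s^4 + 5s^3 - 8s^2 + 9)
- (-5s^4 - 2s^3 - 6s^2 + 9s - 1)
Negate second polynomial: 5s^4 + 2s^3 + 6s^2 - 9s + 1
Add: 6s^5 - s^4 + 7s^3 - 2s^2 - 9s + 10


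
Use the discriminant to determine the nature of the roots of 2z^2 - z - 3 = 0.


D = b^2 - 4ac = (-1)^2 - 4(2)(-3) = 1 + 24 = 25
Since D > 0: two distinct rational roots


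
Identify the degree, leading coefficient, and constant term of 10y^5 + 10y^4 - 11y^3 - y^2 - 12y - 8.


Highest power of y is 5, with coefficient 10. Constant term is -8.
Degree = 5, leading coefficient = 10, constant term = -8


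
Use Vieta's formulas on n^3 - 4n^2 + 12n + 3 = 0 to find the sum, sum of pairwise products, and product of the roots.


Monic cubic n^3+bn^2+cn+d=0: sum=-b, pairwise sum=c, product=-d.
b=-4, c=12, d=3
r1+r2+r3 = 4
r1r2+r1r3+r2r3 = 12
r1r2r3 = -3


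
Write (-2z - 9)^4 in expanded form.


Expand (-2z - 9)^4 by repeated multiplication:
  (-2z - 9)^2 = 4z^2 + 36z + 81
  (-2z - 9)^3 = -8z^3 - 108z^2 - 486z - 729
= 16z^4 + 288z^3 + 1944z^2 + 5832z + 6561


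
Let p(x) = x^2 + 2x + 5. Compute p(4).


Using direct substitution:
  1 * (4)^2 = 16
  2 * (4)^1 = 8
  constant: 5
Sum = 16 + 8 + 5 = 29


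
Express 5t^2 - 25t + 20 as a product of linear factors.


Roots satisfy r1 + r2 = -b/a = 5 and r1*r2 = c/a = 4.
So r1 = 1, r2 = 4.
5t^2 - 25t + 20 = 5(t - r1)(t - r2) = 5(t - 1)(t - 4)


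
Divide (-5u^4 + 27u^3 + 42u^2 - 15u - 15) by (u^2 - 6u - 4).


(-5u^4 + 27u^3 + 42u^2 - 15u - 15) / (u^2 - 6u - 4)
Step 1: -5u^2 * (u^2 - 6u - 4) = -5u^4 + 30u^3 + 20u^2; subtract.
Step 2: -3u * (u^2 - 6u - 4) = -3u^3 + 18u^2 + 12u; subtract.
Step 3: 4 * (u^2 - 6u - 4) = 4u^2 - 24u - 16; subtract.
Quotient: -5u^2 - 3u + 4, Remainder: -3u + 1


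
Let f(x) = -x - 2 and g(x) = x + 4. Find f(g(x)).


Substitute g(x) into f:
f(g(x)) = -1*(x + 4) + (-2)
Expand and combine: -x - 6


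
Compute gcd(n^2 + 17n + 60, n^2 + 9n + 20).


Factor each:
  n^2 + 17n + 60 = (n + 5)(n + 12)
  n^2 + 9n + 20 = (n + 5)(n + 4)
Common monic factor: n + 5


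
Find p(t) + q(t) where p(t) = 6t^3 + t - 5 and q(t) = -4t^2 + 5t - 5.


Align terms by degree and add:
  6t^3 + t - 5
  -4t^2 + 5t - 5
= 6t^3 - 4t^2 + 6t - 10


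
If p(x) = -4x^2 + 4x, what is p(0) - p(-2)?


p(0) = 0
p(-2) = -24
p(0) - p(-2) = 0 + 24 = 24


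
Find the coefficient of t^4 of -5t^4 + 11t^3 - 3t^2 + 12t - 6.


Read off the coefficient of t^4: -5


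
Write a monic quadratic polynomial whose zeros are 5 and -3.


p(n) = (n - 5)(n + 3)
Expand: n^2 - 2n - 15


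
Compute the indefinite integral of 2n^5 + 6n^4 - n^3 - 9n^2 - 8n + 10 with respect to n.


Reverse power rule on each term:
  ∫ 2n^5 dn = (1/3)n^6
  ∫ 6n^4 dn = (6/5)n^5
  ∫ -n^3 dn = -(1/4)n^4
  ∫ -9n^2 dn = -3n^3
  ∫ -8n dn = -4n^2
  ∫ 10 dn = 10n
F(n) = (1/3)n^6 + (6/5)n^5 - (1/4)n^4 - 3n^3 - 4n^2 + 10n + C


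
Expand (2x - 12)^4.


Expand (2x - 12)^4 by repeated multiplication:
  (2x - 12)^2 = 4x^2 - 48x + 144
  (2x - 12)^3 = 8x^3 - 144x^2 + 864x - 1728
= 16x^4 - 384x^3 + 3456x^2 - 13824x + 20736


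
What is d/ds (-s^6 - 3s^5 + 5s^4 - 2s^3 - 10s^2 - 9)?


Apply the power rule term by term:
  d/ds(-s^6) = -6s^5
  d/ds(-3s^5) = -15s^4
  d/ds(5s^4) = 20s^3
  d/ds(-2s^3) = -6s^2
  d/ds(-10s^2) = -20s
  d/ds(-9) = 0
p'(s) = -6s^5 - 15s^4 + 20s^3 - 6s^2 - 20s


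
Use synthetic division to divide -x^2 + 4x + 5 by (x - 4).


Synthetic division with c = 4. Coefficients: -1, 4, 5
Bring down -1.
  -1 * 4 = -4; -4 + 4 = 0
  0 * 4 = 0; 0 + 5 = 5
Quotient: -x, Remainder: 5


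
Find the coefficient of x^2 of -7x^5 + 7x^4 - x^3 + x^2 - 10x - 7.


Read off the coefficient of x^2: 1


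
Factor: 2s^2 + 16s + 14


Roots satisfy r1 + r2 = -b/a = -8 and r1*r2 = c/a = 7.
So r1 = -1, r2 = -7.
2s^2 + 16s + 14 = 2(s - r1)(s - r2) = 2(s + 1)(s + 7)


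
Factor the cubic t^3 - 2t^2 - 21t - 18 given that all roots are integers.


Try integer roots (divisors of -18). t=-3: p(-3)=0.
Divide out (t + 3): quotient is t^2 - 5t - 6.
Factor the quadratic: (t - 6)(t + 1)
Result: (t + 3)(t - 6)(t + 1)


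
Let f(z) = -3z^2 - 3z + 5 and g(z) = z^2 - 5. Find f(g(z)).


Substitute g(z) into f:
f(g(z)) = -3*(z^2 - 5)^2 + (-3)*(z^2 - 5) + 5
(z^2 - 5)^2 = z^4 - 10z^2 + 25
Expand and combine: -3z^4 + 27z^2 - 55


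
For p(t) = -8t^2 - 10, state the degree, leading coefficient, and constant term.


Highest power of t is 2, with coefficient -8. Constant term is -10.
Degree = 2, leading coefficient = -8, constant term = -10


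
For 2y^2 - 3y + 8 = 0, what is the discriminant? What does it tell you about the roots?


D = b^2 - 4ac = (-3)^2 - 4(2)(8) = 9 - 64 = -55
Since D < 0: two complex conjugate roots (no real roots)


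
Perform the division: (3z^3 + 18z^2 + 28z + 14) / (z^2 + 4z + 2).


(3z^3 + 18z^2 + 28z + 14) / (z^2 + 4z + 2)
Step 1: 3z * (z^2 + 4z + 2) = 3z^3 + 12z^2 + 6z; subtract.
Step 2: 6 * (z^2 + 4z + 2) = 6z^2 + 24z + 12; subtract.
Quotient: 3z + 6, Remainder: -2z + 2


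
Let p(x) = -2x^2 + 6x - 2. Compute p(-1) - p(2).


p(-1) = -10
p(2) = 2
p(-1) - p(2) = -10 - 2 = -12


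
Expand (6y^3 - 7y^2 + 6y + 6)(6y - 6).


Distribute each term of the first polynomial:
  (6y^3)(6y - 6) = 36y^4 - 36y^3
  (-7y^2)(6y - 6) = -42y^3 + 42y^2
  (6y)(6y - 6) = 36y^2 - 36y
  (6)(6y - 6) = 36y - 36
Sum: 36y^4 - 78y^3 + 78y^2 - 36


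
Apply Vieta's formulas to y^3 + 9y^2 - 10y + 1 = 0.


Monic cubic y^3+by^2+cy+d=0: sum=-b, pairwise sum=c, product=-d.
b=9, c=-10, d=1
r1+r2+r3 = -9
r1r2+r1r3+r2r3 = -10
r1r2r3 = -1


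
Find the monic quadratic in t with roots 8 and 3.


p(t) = (t - 8)(t - 3)
Expand: t^2 - 11t + 24


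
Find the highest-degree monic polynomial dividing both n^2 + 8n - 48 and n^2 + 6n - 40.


Factor each:
  n^2 + 8n - 48 = (n - 4)(n + 12)
  n^2 + 6n - 40 = (n - 4)(n + 10)
Common monic factor: n - 4


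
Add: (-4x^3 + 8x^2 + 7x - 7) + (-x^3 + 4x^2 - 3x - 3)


Align terms by degree and add:
  -4x^3 + 8x^2 + 7x - 7
  -x^3 + 4x^2 - 3x - 3
= -5x^3 + 12x^2 + 4x - 10


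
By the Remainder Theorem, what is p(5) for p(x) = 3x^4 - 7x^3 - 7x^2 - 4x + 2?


By the Remainder Theorem, the remainder equals p(5):
  3*(5)^4 = 1875
  -7*(5)^3 = -875
  -7*(5)^2 = -175
  -4*(5)^1 = -20
  constant: 2
Sum: 1875 - 875 - 175 - 20 + 2 = 807


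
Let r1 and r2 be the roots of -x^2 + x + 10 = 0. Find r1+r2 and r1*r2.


For ax^2+bx+c=0: sum = -b/a, product = c/a.
a=-1, b=1, c=10
Sum = -(1)/-1 = 1
Product = (10)/-1 = -10


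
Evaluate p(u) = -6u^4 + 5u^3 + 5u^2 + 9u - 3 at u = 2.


Using direct substitution:
  -6 * (2)^4 = -96
  5 * (2)^3 = 40
  5 * (2)^2 = 20
  9 * (2)^1 = 18
  constant: -3
Sum = -96 + 40 + 20 + 18 - 3 = -21


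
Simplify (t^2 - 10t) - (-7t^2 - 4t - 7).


Distribute the minus sign:
  (t^2 - 10t)
- (-7t^2 - 4t - 7)
Negate second polynomial: 7t^2 + 4t + 7
Add: 8t^2 - 6t + 7


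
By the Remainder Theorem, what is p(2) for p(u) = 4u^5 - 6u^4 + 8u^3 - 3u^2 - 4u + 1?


By the Remainder Theorem, the remainder equals p(2):
  4*(2)^5 = 128
  -6*(2)^4 = -96
  8*(2)^3 = 64
  -3*(2)^2 = -12
  -4*(2)^1 = -8
  constant: 1
Sum: 128 - 96 + 64 - 12 - 8 + 1 = 77


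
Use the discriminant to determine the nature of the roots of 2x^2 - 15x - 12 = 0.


D = b^2 - 4ac = (-15)^2 - 4(2)(-12) = 225 + 96 = 321
Since D > 0: two distinct irrational roots


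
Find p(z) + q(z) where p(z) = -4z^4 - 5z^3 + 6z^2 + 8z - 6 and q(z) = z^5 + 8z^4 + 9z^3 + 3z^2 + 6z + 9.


Align terms by degree and add:
  -4z^4 - 5z^3 + 6z^2 + 8z - 6
+ z^5 + 8z^4 + 9z^3 + 3z^2 + 6z + 9
= z^5 + 4z^4 + 4z^3 + 9z^2 + 14z + 3


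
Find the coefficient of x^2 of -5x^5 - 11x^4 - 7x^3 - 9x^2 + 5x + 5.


Read off the coefficient of x^2: -9


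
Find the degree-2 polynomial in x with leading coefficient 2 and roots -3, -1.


p(x) = 2(x + 3)(x + 1)
Expand: 2x^2 + 8x + 6


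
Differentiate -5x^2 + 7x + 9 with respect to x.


Apply the power rule term by term:
  d/dx(-5x^2) = -10x
  d/dx(7x) = 7
  d/dx(9) = 0
p'(x) = -10x + 7


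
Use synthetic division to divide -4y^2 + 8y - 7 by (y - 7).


Synthetic division with c = 7. Coefficients: -4, 8, -7
Bring down -4.
  -4 * 7 = -28; -28 + 8 = -20
  -20 * 7 = -140; -140 - 7 = -147
Quotient: -4y - 20, Remainder: -147


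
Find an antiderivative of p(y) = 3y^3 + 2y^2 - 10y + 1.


Reverse power rule on each term:
  ∫ 3y^3 dy = (3/4)y^4
  ∫ 2y^2 dy = (2/3)y^3
  ∫ -10y dy = -5y^2
  ∫ 1 dy = y
F(y) = (3/4)y^4 + (2/3)y^3 - 5y^2 + y + C


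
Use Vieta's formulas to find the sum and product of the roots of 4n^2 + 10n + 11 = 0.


For an^2+bn+c=0: sum = -b/a, product = c/a.
a=4, b=10, c=11
Sum = -(10)/4 = -5/2
Product = (11)/4 = 11/4


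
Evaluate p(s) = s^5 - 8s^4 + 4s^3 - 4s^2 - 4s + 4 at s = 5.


Using direct substitution:
  1 * (5)^5 = 3125
  -8 * (5)^4 = -5000
  4 * (5)^3 = 500
  -4 * (5)^2 = -100
  -4 * (5)^1 = -20
  constant: 4
Sum = 3125 - 5000 + 500 - 100 - 20 + 4 = -1491


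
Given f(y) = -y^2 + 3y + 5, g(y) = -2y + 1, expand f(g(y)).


Substitute g(y) into f:
f(g(y)) = -1*(-2y + 1)^2 + 3*(-2y + 1) + 5
(-2y + 1)^2 = 4y^2 - 4y + 1
Expand and combine: -4y^2 - 2y + 7


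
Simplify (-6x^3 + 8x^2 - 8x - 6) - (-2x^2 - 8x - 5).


Distribute the minus sign:
  (-6x^3 + 8x^2 - 8x - 6)
- (-2x^2 - 8x - 5)
Negate second polynomial: 2x^2 + 8x + 5
Add: -6x^3 + 10x^2 - 1


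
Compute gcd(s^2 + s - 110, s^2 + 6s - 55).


Factor each:
  s^2 + s - 110 = (s + 11)(s - 10)
  s^2 + 6s - 55 = (s + 11)(s - 5)
Common monic factor: s + 11


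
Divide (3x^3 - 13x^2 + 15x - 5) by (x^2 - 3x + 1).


(3x^3 - 13x^2 + 15x - 5) / (x^2 - 3x + 1)
Step 1: 3x * (x^2 - 3x + 1) = 3x^3 - 9x^2 + 3x; subtract.
Step 2: -4 * (x^2 - 3x + 1) = -4x^2 + 12x - 4; subtract.
Quotient: 3x - 4, Remainder: -1


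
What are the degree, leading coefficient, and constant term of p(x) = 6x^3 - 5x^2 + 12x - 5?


Highest power of x is 3, with coefficient 6. Constant term is -5.
Degree = 3, leading coefficient = 6, constant term = -5


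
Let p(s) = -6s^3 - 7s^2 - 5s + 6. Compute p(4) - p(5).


p(4) = -510
p(5) = -944
p(4) - p(5) = -510 + 944 = 434


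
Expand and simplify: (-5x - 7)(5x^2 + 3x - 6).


Distribute each term of the first polynomial:
  (-5x)(5x^2 + 3x - 6) = -25x^3 - 15x^2 + 30x
  (-7)(5x^2 + 3x - 6) = -35x^2 - 21x + 42
Sum: -25x^3 - 50x^2 + 9x + 42


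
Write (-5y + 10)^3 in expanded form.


Expand (-5y + 10)^3 by repeated multiplication:
  (-5y + 10)^2 = 25y^2 - 100y + 100
= -125y^3 + 750y^2 - 1500y + 1000


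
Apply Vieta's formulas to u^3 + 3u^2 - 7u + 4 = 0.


Monic cubic u^3+bu^2+cu+d=0: sum=-b, pairwise sum=c, product=-d.
b=3, c=-7, d=4
r1+r2+r3 = -3
r1r2+r1r3+r2r3 = -7
r1r2r3 = -4


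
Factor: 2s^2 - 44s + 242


Roots satisfy r1 + r2 = -b/a = 22 and r1*r2 = c/a = 121.
So r1 = 11, r2 = 11.
2s^2 - 44s + 242 = 2(s - r1)(s - r2) = 2(s - 11)(s - 11)


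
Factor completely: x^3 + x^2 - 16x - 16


Try integer roots (divisors of -16). x=4: p(4)=0.
Divide out (x - 4): quotient is x^2 + 5x + 4.
Factor the quadratic: (x + 1)(x + 4)
Result: (x - 4)(x + 1)(x + 4)


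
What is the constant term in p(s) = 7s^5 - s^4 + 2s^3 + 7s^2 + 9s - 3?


Read off the constant term: -3


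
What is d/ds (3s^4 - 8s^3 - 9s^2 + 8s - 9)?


Apply the power rule term by term:
  d/ds(3s^4) = 12s^3
  d/ds(-8s^3) = -24s^2
  d/ds(-9s^2) = -18s
  d/ds(8s) = 8
  d/ds(-9) = 0
p'(s) = 12s^3 - 24s^2 - 18s + 8


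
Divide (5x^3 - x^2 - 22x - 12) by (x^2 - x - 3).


(5x^3 - x^2 - 22x - 12) / (x^2 - x - 3)
Step 1: 5x * (x^2 - x - 3) = 5x^3 - 5x^2 - 15x; subtract.
Step 2: 4 * (x^2 - x - 3) = 4x^2 - 4x - 12; subtract.
Quotient: 5x + 4, Remainder: -3x


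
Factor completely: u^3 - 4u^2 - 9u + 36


Try integer roots (divisors of 36). u=3: p(3)=0.
Divide out (u - 3): quotient is u^2 - u - 12.
Factor the quadratic: (u + 3)(u - 4)
Result: (u - 3)(u + 3)(u - 4)


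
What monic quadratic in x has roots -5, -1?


p(x) = (x + 5)(x + 1)
Expand: x^2 + 6x + 5


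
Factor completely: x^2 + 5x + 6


Roots satisfy r1 + r2 = -b/a = -5 and r1*r2 = c/a = 6.
So r1 = -2, r2 = -3.
x^2 + 5x + 6 = (x - r1)(x - r2) = (x + 2)(x + 3)


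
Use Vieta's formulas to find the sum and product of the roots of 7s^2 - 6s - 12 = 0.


For as^2+bs+c=0: sum = -b/a, product = c/a.
a=7, b=-6, c=-12
Sum = -(-6)/7 = 6/7
Product = (-12)/7 = -12/7


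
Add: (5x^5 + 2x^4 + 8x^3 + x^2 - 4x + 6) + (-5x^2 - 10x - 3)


Align terms by degree and add:
  5x^5 + 2x^4 + 8x^3 + x^2 - 4x + 6
  -5x^2 - 10x - 3
= 5x^5 + 2x^4 + 8x^3 - 4x^2 - 14x + 3


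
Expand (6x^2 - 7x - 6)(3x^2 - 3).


Distribute each term of the first polynomial:
  (6x^2)(3x^2 - 3) = 18x^4 - 18x^2
  (-7x)(3x^2 - 3) = -21x^3 + 21x
  (-6)(3x^2 - 3) = -18x^2 + 18
Sum: 18x^4 - 21x^3 - 36x^2 + 21x + 18


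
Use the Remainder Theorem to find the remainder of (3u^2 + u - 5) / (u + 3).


By the Remainder Theorem, the remainder equals p(-3):
  3*(-3)^2 = 27
  1*(-3)^1 = -3
  constant: -5
Sum: 27 - 3 - 5 = 19


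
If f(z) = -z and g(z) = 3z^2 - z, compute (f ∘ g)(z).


Substitute g(z) into f:
f(g(z)) = -1*(3z^2 - z)
Expand and combine: -3z^2 + z


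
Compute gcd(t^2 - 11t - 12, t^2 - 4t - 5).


Factor each:
  t^2 - 11t - 12 = (t + 1)(t - 12)
  t^2 - 4t - 5 = (t + 1)(t - 5)
Common monic factor: t + 1


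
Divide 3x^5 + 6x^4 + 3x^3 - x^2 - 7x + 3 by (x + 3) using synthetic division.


Synthetic division with c = -3. Coefficients: 3, 6, 3, -1, -7, 3
Bring down 3.
  3 * -3 = -9; -9 + 6 = -3
  -3 * -3 = 9; 9 + 3 = 12
  12 * -3 = -36; -36 - 1 = -37
  -37 * -3 = 111; 111 - 7 = 104
  104 * -3 = -312; -312 + 3 = -309
Quotient: 3x^4 - 3x^3 + 12x^2 - 37x + 104, Remainder: -309


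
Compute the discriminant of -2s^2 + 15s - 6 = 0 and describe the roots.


D = b^2 - 4ac = (15)^2 - 4(-2)(-6) = 225 - 48 = 177
Since D > 0: two distinct irrational roots


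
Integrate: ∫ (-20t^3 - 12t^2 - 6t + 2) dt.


Reverse power rule on each term:
  ∫ -20t^3 dt = -5t^4
  ∫ -12t^2 dt = -4t^3
  ∫ -6t dt = -3t^2
  ∫ 2 dt = 2t
F(t) = -5t^4 - 4t^3 - 3t^2 + 2t + C


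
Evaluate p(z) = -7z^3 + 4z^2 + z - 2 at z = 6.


Using direct substitution:
  -7 * (6)^3 = -1512
  4 * (6)^2 = 144
  1 * (6)^1 = 6
  constant: -2
Sum = -1512 + 144 + 6 - 2 = -1364


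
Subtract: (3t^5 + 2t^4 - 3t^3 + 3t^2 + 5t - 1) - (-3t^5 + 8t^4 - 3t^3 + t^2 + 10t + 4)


Distribute the minus sign:
  (3t^5 + 2t^4 - 3t^3 + 3t^2 + 5t - 1)
- (-3t^5 + 8t^4 - 3t^3 + t^2 + 10t + 4)
Negate second polynomial: 3t^5 - 8t^4 + 3t^3 - t^2 - 10t - 4
Add: 6t^5 - 6t^4 + 2t^2 - 5t - 5


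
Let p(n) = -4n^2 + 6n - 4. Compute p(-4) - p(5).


p(-4) = -92
p(5) = -74
p(-4) - p(5) = -92 + 74 = -18


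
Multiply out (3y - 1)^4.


Expand (3y - 1)^4 by repeated multiplication:
  (3y - 1)^2 = 9y^2 - 6y + 1
  (3y - 1)^3 = 27y^3 - 27y^2 + 9y - 1
= 81y^4 - 108y^3 + 54y^2 - 12y + 1


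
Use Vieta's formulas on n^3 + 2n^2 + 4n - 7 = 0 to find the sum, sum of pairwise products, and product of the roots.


Monic cubic n^3+bn^2+cn+d=0: sum=-b, pairwise sum=c, product=-d.
b=2, c=4, d=-7
r1+r2+r3 = -2
r1r2+r1r3+r2r3 = 4
r1r2r3 = 7


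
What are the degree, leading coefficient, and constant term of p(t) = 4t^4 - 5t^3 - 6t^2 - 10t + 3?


Highest power of t is 4, with coefficient 4. Constant term is 3.
Degree = 4, leading coefficient = 4, constant term = 3


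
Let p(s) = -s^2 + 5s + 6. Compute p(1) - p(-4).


p(1) = 10
p(-4) = -30
p(1) - p(-4) = 10 + 30 = 40


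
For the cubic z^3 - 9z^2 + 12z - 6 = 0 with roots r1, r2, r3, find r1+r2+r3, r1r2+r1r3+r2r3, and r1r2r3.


Monic cubic z^3+bz^2+cz+d=0: sum=-b, pairwise sum=c, product=-d.
b=-9, c=12, d=-6
r1+r2+r3 = 9
r1r2+r1r3+r2r3 = 12
r1r2r3 = 6


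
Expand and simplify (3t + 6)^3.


Expand (3t + 6)^3 by repeated multiplication:
  (3t + 6)^2 = 9t^2 + 36t + 36
= 27t^3 + 162t^2 + 324t + 216


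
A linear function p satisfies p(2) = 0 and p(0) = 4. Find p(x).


p(x) = mx + b. Using p(2)=0, p(0)=4:
m = (0 - 4)/(2) = -4/2 = -2
b = 0 - m*(2) = 0 + 4 = 4
p(x) = -2x + 4


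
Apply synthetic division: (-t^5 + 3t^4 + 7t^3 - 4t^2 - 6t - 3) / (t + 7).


Synthetic division with c = -7. Coefficients: -1, 3, 7, -4, -6, -3
Bring down -1.
  -1 * -7 = 7; 7 + 3 = 10
  10 * -7 = -70; -70 + 7 = -63
  -63 * -7 = 441; 441 - 4 = 437
  437 * -7 = -3059; -3059 - 6 = -3065
  -3065 * -7 = 21455; 21455 - 3 = 21452
Quotient: -t^4 + 10t^3 - 63t^2 + 437t - 3065, Remainder: 21452


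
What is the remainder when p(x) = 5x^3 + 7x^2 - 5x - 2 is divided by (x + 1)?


By the Remainder Theorem, the remainder equals p(-1):
  5*(-1)^3 = -5
  7*(-1)^2 = 7
  -5*(-1)^1 = 5
  constant: -2
Sum: -5 + 7 + 5 - 2 = 5


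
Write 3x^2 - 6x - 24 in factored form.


Roots satisfy r1 + r2 = -b/a = 2 and r1*r2 = c/a = -8.
So r1 = -2, r2 = 4.
3x^2 - 6x - 24 = 3(x - r1)(x - r2) = 3(x + 2)(x - 4)


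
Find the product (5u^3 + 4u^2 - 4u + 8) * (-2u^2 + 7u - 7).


Distribute each term of the first polynomial:
  (5u^3)(-2u^2 + 7u - 7) = -10u^5 + 35u^4 - 35u^3
  (4u^2)(-2u^2 + 7u - 7) = -8u^4 + 28u^3 - 28u^2
  (-4u)(-2u^2 + 7u - 7) = 8u^3 - 28u^2 + 28u
  (8)(-2u^2 + 7u - 7) = -16u^2 + 56u - 56
Sum: -10u^5 + 27u^4 + u^3 - 72u^2 + 84u - 56


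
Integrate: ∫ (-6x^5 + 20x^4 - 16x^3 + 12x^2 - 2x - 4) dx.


Reverse power rule on each term:
  ∫ -6x^5 dx = -x^6
  ∫ 20x^4 dx = 4x^5
  ∫ -16x^3 dx = -4x^4
  ∫ 12x^2 dx = 4x^3
  ∫ -2x dx = -x^2
  ∫ -4 dx = -4x
F(x) = -x^6 + 4x^5 - 4x^4 + 4x^3 - x^2 - 4x + C


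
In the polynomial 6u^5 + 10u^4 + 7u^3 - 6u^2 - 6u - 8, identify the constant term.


Read off the constant term: -8


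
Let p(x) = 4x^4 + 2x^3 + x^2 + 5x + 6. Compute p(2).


Using direct substitution:
  4 * (2)^4 = 64
  2 * (2)^3 = 16
  1 * (2)^2 = 4
  5 * (2)^1 = 10
  constant: 6
Sum = 64 + 16 + 4 + 10 + 6 = 100


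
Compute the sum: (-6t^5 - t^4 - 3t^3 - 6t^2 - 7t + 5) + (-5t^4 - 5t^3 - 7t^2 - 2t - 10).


Align terms by degree and add:
  -6t^5 - t^4 - 3t^3 - 6t^2 - 7t + 5
  -5t^4 - 5t^3 - 7t^2 - 2t - 10
= -6t^5 - 6t^4 - 8t^3 - 13t^2 - 9t - 5


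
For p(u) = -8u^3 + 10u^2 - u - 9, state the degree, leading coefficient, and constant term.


Highest power of u is 3, with coefficient -8. Constant term is -9.
Degree = 3, leading coefficient = -8, constant term = -9


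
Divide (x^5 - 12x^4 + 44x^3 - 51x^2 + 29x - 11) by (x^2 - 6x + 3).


(x^5 - 12x^4 + 44x^3 - 51x^2 + 29x - 11) / (x^2 - 6x + 3)
Step 1: x^3 * (x^2 - 6x + 3) = x^5 - 6x^4 + 3x^3; subtract.
Step 2: -6x^2 * (x^2 - 6x + 3) = -6x^4 + 36x^3 - 18x^2; subtract.
Step 3: 5x * (x^2 - 6x + 3) = 5x^3 - 30x^2 + 15x; subtract.
Step 4: -3 * (x^2 - 6x + 3) = -3x^2 + 18x - 9; subtract.
Quotient: x^3 - 6x^2 + 5x - 3, Remainder: -4x - 2


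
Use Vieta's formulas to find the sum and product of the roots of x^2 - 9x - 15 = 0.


For ax^2+bx+c=0: sum = -b/a, product = c/a.
a=1, b=-9, c=-15
Sum = -(-9)/1 = 9
Product = (-15)/1 = -15


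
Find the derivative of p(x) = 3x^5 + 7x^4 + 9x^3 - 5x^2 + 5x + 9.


Apply the power rule term by term:
  d/dx(3x^5) = 15x^4
  d/dx(7x^4) = 28x^3
  d/dx(9x^3) = 27x^2
  d/dx(-5x^2) = -10x
  d/dx(5x) = 5
  d/dx(9) = 0
p'(x) = 15x^4 + 28x^3 + 27x^2 - 10x + 5


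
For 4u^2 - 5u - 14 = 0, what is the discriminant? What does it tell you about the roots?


D = b^2 - 4ac = (-5)^2 - 4(4)(-14) = 25 + 224 = 249
Since D > 0: two distinct irrational roots


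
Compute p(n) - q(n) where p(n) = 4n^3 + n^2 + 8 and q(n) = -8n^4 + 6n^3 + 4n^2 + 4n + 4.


Distribute the minus sign:
  (4n^3 + n^2 + 8)
- (-8n^4 + 6n^3 + 4n^2 + 4n + 4)
Negate second polynomial: 8n^4 - 6n^3 - 4n^2 - 4n - 4
Add: 8n^4 - 2n^3 - 3n^2 - 4n + 4


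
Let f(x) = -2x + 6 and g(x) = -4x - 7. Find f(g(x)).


Substitute g(x) into f:
f(g(x)) = -2*(-4x - 7) + 6
Expand and combine: 8x + 20


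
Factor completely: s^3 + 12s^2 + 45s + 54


Try integer roots (divisors of 54). s=-6: p(-6)=0.
Divide out (s + 6): quotient is s^2 + 6s + 9.
Factor the quadratic: (s + 3)(s + 3)
Result: (s + 6)(s + 3)(s + 3)


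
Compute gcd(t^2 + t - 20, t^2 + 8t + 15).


Factor each:
  t^2 + t - 20 = (t + 5)(t - 4)
  t^2 + 8t + 15 = (t + 5)(t + 3)
Common monic factor: t + 5


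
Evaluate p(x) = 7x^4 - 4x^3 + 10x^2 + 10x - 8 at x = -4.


Using direct substitution:
  7 * (-4)^4 = 1792
  -4 * (-4)^3 = 256
  10 * (-4)^2 = 160
  10 * (-4)^1 = -40
  constant: -8
Sum = 1792 + 256 + 160 - 40 - 8 = 2160


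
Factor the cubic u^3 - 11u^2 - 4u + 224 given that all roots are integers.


Try integer roots (divisors of 224). u=7: p(7)=0.
Divide out (u - 7): quotient is u^2 - 4u - 32.
Factor the quadratic: (u - 8)(u + 4)
Result: (u - 7)(u - 8)(u + 4)


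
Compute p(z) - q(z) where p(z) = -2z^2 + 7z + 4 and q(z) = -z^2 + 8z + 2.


Distribute the minus sign:
  (-2z^2 + 7z + 4)
- (-z^2 + 8z + 2)
Negate second polynomial: z^2 - 8z - 2
Add: -z^2 - z + 2


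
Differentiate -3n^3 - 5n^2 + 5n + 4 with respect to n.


Apply the power rule term by term:
  d/dn(-3n^3) = -9n^2
  d/dn(-5n^2) = -10n
  d/dn(5n) = 5
  d/dn(4) = 0
p'(n) = -9n^2 - 10n + 5


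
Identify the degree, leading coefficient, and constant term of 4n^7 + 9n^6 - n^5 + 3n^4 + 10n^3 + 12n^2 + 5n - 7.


Highest power of n is 7, with coefficient 4. Constant term is -7.
Degree = 7, leading coefficient = 4, constant term = -7


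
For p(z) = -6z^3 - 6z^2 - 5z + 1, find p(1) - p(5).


p(1) = -16
p(5) = -924
p(1) - p(5) = -16 + 924 = 908


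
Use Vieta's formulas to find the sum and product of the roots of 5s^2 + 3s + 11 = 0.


For as^2+bs+c=0: sum = -b/a, product = c/a.
a=5, b=3, c=11
Sum = -(3)/5 = -3/5
Product = (11)/5 = 11/5


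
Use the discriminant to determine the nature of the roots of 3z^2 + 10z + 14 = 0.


D = b^2 - 4ac = (10)^2 - 4(3)(14) = 100 - 168 = -68
Since D < 0: two complex conjugate roots (no real roots)


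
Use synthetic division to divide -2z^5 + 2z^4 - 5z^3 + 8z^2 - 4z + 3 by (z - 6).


Synthetic division with c = 6. Coefficients: -2, 2, -5, 8, -4, 3
Bring down -2.
  -2 * 6 = -12; -12 + 2 = -10
  -10 * 6 = -60; -60 - 5 = -65
  -65 * 6 = -390; -390 + 8 = -382
  -382 * 6 = -2292; -2292 - 4 = -2296
  -2296 * 6 = -13776; -13776 + 3 = -13773
Quotient: -2z^4 - 10z^3 - 65z^2 - 382z - 2296, Remainder: -13773


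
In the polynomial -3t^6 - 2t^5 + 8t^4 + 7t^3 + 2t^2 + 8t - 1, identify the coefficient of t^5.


Read off the coefficient of t^5: -2


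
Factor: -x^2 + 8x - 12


Roots satisfy r1 + r2 = -b/a = 8 and r1*r2 = c/a = 12.
So r1 = 6, r2 = 2.
-x^2 + 8x - 12 = -(x - r1)(x - r2) = -(x - 6)(x - 2)


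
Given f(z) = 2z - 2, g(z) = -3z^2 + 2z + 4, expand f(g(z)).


Substitute g(z) into f:
f(g(z)) = 2*(-3z^2 + 2z + 4) + (-2)
Expand and combine: -6z^2 + 4z + 6


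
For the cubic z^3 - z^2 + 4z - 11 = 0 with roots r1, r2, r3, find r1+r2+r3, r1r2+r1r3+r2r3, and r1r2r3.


Monic cubic z^3+bz^2+cz+d=0: sum=-b, pairwise sum=c, product=-d.
b=-1, c=4, d=-11
r1+r2+r3 = 1
r1r2+r1r3+r2r3 = 4
r1r2r3 = 11


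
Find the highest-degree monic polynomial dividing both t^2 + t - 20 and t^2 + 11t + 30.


Factor each:
  t^2 + t - 20 = (t + 5)(t - 4)
  t^2 + 11t + 30 = (t + 5)(t + 6)
Common monic factor: t + 5


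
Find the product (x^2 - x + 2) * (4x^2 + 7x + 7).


Distribute each term of the first polynomial:
  (x^2)(4x^2 + 7x + 7) = 4x^4 + 7x^3 + 7x^2
  (-x)(4x^2 + 7x + 7) = -4x^3 - 7x^2 - 7x
  (2)(4x^2 + 7x + 7) = 8x^2 + 14x + 14
Sum: 4x^4 + 3x^3 + 8x^2 + 7x + 14


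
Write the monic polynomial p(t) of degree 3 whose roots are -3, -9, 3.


p(t) = (t + 3)(t + 9)(t - 3)
Expand: t^3 + 9t^2 - 9t - 81


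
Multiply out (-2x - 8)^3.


Expand (-2x - 8)^3 by repeated multiplication:
  (-2x - 8)^2 = 4x^2 + 32x + 64
= -8x^3 - 96x^2 - 384x - 512


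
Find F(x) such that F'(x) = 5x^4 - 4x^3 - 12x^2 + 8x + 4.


Reverse power rule on each term:
  ∫ 5x^4 dx = x^5
  ∫ -4x^3 dx = -x^4
  ∫ -12x^2 dx = -4x^3
  ∫ 8x dx = 4x^2
  ∫ 4 dx = 4x
F(x) = x^5 - x^4 - 4x^3 + 4x^2 + 4x + C


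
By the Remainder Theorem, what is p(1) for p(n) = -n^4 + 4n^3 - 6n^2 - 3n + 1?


By the Remainder Theorem, the remainder equals p(1):
  -1*(1)^4 = -1
  4*(1)^3 = 4
  -6*(1)^2 = -6
  -3*(1)^1 = -3
  constant: 1
Sum: -1 + 4 - 6 - 3 + 1 = -5


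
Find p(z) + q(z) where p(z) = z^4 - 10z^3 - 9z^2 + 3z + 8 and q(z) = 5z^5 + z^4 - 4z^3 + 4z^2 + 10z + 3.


Align terms by degree and add:
  z^4 - 10z^3 - 9z^2 + 3z + 8
+ 5z^5 + z^4 - 4z^3 + 4z^2 + 10z + 3
= 5z^5 + 2z^4 - 14z^3 - 5z^2 + 13z + 11


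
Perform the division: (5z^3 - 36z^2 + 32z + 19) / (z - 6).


(5z^3 - 36z^2 + 32z + 19) / (z - 6)
Step 1: 5z^2 * (z - 6) = 5z^3 - 30z^2; subtract.
Step 2: -6z * (z - 6) = -6z^2 + 36z; subtract.
Step 3: -4 * (z - 6) = -4z + 24; subtract.
Quotient: 5z^2 - 6z - 4, Remainder: -5


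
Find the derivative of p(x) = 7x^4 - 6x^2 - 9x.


Apply the power rule term by term:
  d/dx(7x^4) = 28x^3
  d/dx(-6x^2) = -12x
  d/dx(-9x) = -9
p'(x) = 28x^3 - 12x - 9


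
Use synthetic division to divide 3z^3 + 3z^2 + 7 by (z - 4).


Synthetic division with c = 4. Coefficients: 3, 3, 0, 7
Bring down 3.
  3 * 4 = 12; 12 + 3 = 15
  15 * 4 = 60; 60 + 0 = 60
  60 * 4 = 240; 240 + 7 = 247
Quotient: 3z^2 + 15z + 60, Remainder: 247


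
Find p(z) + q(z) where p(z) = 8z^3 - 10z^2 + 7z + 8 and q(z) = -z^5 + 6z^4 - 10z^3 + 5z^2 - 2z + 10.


Align terms by degree and add:
  8z^3 - 10z^2 + 7z + 8
  -z^5 + 6z^4 - 10z^3 + 5z^2 - 2z + 10
= -z^5 + 6z^4 - 2z^3 - 5z^2 + 5z + 18


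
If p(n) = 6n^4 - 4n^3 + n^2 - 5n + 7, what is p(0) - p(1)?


p(0) = 7
p(1) = 5
p(0) - p(1) = 7 - 5 = 2


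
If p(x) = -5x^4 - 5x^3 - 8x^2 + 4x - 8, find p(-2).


Using direct substitution:
  -5 * (-2)^4 = -80
  -5 * (-2)^3 = 40
  -8 * (-2)^2 = -32
  4 * (-2)^1 = -8
  constant: -8
Sum = -80 + 40 - 32 - 8 - 8 = -88


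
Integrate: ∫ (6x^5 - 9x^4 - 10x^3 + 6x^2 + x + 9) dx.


Reverse power rule on each term:
  ∫ 6x^5 dx = x^6
  ∫ -9x^4 dx = -(9/5)x^5
  ∫ -10x^3 dx = -(5/2)x^4
  ∫ 6x^2 dx = 2x^3
  ∫ x dx = (1/2)x^2
  ∫ 9 dx = 9x
F(x) = x^6 - (9/5)x^5 - (5/2)x^4 + 2x^3 + (1/2)x^2 + 9x + C


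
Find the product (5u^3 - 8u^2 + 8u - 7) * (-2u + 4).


Distribute each term of the first polynomial:
  (5u^3)(-2u + 4) = -10u^4 + 20u^3
  (-8u^2)(-2u + 4) = 16u^3 - 32u^2
  (8u)(-2u + 4) = -16u^2 + 32u
  (-7)(-2u + 4) = 14u - 28
Sum: -10u^4 + 36u^3 - 48u^2 + 46u - 28


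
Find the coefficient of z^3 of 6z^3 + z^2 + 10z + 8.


Read off the coefficient of z^3: 6


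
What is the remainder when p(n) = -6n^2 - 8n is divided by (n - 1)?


By the Remainder Theorem, the remainder equals p(1):
  -6*(1)^2 = -6
  -8*(1)^1 = -8
  constant: 0
Sum: -6 - 8 + 0 = -14


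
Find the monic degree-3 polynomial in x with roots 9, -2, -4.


p(x) = (x - 9)(x + 2)(x + 4)
Expand: x^3 - 3x^2 - 46x - 72


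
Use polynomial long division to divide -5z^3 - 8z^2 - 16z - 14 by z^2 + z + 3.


(-5z^3 - 8z^2 - 16z - 14) / (z^2 + z + 3)
Step 1: -5z * (z^2 + z + 3) = -5z^3 - 5z^2 - 15z; subtract.
Step 2: -3 * (z^2 + z + 3) = -3z^2 - 3z - 9; subtract.
Quotient: -5z - 3, Remainder: 2z - 5


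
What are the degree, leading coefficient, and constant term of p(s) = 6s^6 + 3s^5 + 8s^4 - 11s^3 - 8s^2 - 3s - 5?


Highest power of s is 6, with coefficient 6. Constant term is -5.
Degree = 6, leading coefficient = 6, constant term = -5


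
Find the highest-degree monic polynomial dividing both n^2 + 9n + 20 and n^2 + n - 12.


Factor each:
  n^2 + 9n + 20 = (n + 4)(n + 5)
  n^2 + n - 12 = (n + 4)(n - 3)
Common monic factor: n + 4


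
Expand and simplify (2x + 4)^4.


Expand (2x + 4)^4 by repeated multiplication:
  (2x + 4)^2 = 4x^2 + 16x + 16
  (2x + 4)^3 = 8x^3 + 48x^2 + 96x + 64
= 16x^4 + 128x^3 + 384x^2 + 512x + 256


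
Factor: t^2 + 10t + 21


Roots satisfy r1 + r2 = -b/a = -10 and r1*r2 = c/a = 21.
So r1 = -3, r2 = -7.
t^2 + 10t + 21 = (t - r1)(t - r2) = (t + 3)(t + 7)


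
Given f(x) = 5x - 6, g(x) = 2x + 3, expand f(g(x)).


Substitute g(x) into f:
f(g(x)) = 5*(2x + 3) + (-6)
Expand and combine: 10x + 9


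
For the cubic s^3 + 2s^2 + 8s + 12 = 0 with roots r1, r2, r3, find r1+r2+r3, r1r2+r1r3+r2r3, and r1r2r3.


Monic cubic s^3+bs^2+cs+d=0: sum=-b, pairwise sum=c, product=-d.
b=2, c=8, d=12
r1+r2+r3 = -2
r1r2+r1r3+r2r3 = 8
r1r2r3 = -12


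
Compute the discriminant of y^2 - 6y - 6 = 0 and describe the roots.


D = b^2 - 4ac = (-6)^2 - 4(1)(-6) = 36 + 24 = 60
Since D > 0: two distinct irrational roots


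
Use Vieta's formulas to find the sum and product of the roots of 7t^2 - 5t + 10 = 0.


For at^2+bt+c=0: sum = -b/a, product = c/a.
a=7, b=-5, c=10
Sum = -(-5)/7 = 5/7
Product = (10)/7 = 10/7


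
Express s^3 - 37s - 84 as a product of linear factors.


Try integer roots (divisors of -84). s=-4: p(-4)=0.
Divide out (s + 4): quotient is s^2 - 4s - 21.
Factor the quadratic: (s - 7)(s + 3)
Result: (s + 4)(s - 7)(s + 3)


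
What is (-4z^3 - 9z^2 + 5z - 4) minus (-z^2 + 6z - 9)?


Distribute the minus sign:
  (-4z^3 - 9z^2 + 5z - 4)
- (-z^2 + 6z - 9)
Negate second polynomial: z^2 - 6z + 9
Add: -4z^3 - 8z^2 - z + 5


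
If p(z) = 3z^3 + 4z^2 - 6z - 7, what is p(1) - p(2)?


p(1) = -6
p(2) = 21
p(1) - p(2) = -6 - 21 = -27


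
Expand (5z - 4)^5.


Expand (5z - 4)^5 by repeated multiplication:
  (5z - 4)^2 = 25z^2 - 40z + 16
  (5z - 4)^3 = 125z^3 - 300z^2 + 240z - 64
  (5z - 4)^4 = 625z^4 - 2000z^3 + 2400z^2 - 1280z + 256
= 3125z^5 - 12500z^4 + 20000z^3 - 16000z^2 + 6400z - 1024


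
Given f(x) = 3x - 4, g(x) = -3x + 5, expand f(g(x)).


Substitute g(x) into f:
f(g(x)) = 3*(-3x + 5) + (-4)
Expand and combine: -9x + 11


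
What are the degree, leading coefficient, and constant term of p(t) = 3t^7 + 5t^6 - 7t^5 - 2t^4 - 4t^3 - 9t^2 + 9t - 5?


Highest power of t is 7, with coefficient 3. Constant term is -5.
Degree = 7, leading coefficient = 3, constant term = -5


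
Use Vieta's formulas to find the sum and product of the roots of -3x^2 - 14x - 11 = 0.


For ax^2+bx+c=0: sum = -b/a, product = c/a.
a=-3, b=-14, c=-11
Sum = -(-14)/-3 = -14/3
Product = (-11)/-3 = 11/3


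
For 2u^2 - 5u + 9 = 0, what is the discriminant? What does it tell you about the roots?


D = b^2 - 4ac = (-5)^2 - 4(2)(9) = 25 - 72 = -47
Since D < 0: two complex conjugate roots (no real roots)


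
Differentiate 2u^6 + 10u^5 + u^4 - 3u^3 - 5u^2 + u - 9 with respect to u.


Apply the power rule term by term:
  d/du(2u^6) = 12u^5
  d/du(10u^5) = 50u^4
  d/du(u^4) = 4u^3
  d/du(-3u^3) = -9u^2
  d/du(-5u^2) = -10u
  d/du(u) = 1
  d/du(-9) = 0
p'(u) = 12u^5 + 50u^4 + 4u^3 - 9u^2 - 10u + 1


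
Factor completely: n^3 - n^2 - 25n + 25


Try integer roots (divisors of 25). n=5: p(5)=0.
Divide out (n - 5): quotient is n^2 + 4n - 5.
Factor the quadratic: (n + 5)(n - 1)
Result: (n - 5)(n + 5)(n - 1)


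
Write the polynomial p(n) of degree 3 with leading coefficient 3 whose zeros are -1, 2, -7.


p(n) = 3(n + 1)(n - 2)(n + 7)
Expand: 3n^3 + 18n^2 - 27n - 42


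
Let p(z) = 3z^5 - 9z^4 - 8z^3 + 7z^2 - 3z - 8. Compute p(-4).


Using direct substitution:
  3 * (-4)^5 = -3072
  -9 * (-4)^4 = -2304
  -8 * (-4)^3 = 512
  7 * (-4)^2 = 112
  -3 * (-4)^1 = 12
  constant: -8
Sum = -3072 - 2304 + 512 + 112 + 12 - 8 = -4748


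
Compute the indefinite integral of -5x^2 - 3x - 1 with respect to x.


Reverse power rule on each term:
  ∫ -5x^2 dx = -(5/3)x^3
  ∫ -3x dx = -(3/2)x^2
  ∫ -1 dx = -x
F(x) = -(5/3)x^3 - (3/2)x^2 - x + C


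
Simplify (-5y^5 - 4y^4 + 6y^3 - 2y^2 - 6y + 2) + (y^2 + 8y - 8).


Align terms by degree and add:
  -5y^5 - 4y^4 + 6y^3 - 2y^2 - 6y + 2
+ y^2 + 8y - 8
= -5y^5 - 4y^4 + 6y^3 - y^2 + 2y - 6


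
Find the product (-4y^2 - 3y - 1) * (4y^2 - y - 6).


Distribute each term of the first polynomial:
  (-4y^2)(4y^2 - y - 6) = -16y^4 + 4y^3 + 24y^2
  (-3y)(4y^2 - y - 6) = -12y^3 + 3y^2 + 18y
  (-1)(4y^2 - y - 6) = -4y^2 + y + 6
Sum: -16y^4 - 8y^3 + 23y^2 + 19y + 6


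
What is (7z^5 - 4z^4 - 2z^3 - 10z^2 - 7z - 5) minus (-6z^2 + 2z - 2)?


Distribute the minus sign:
  (7z^5 - 4z^4 - 2z^3 - 10z^2 - 7z - 5)
- (-6z^2 + 2z - 2)
Negate second polynomial: 6z^2 - 2z + 2
Add: 7z^5 - 4z^4 - 2z^3 - 4z^2 - 9z - 3


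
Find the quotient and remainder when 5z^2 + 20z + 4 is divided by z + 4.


(5z^2 + 20z + 4) / (z + 4)
Step 1: 5z * (z + 4) = 5z^2 + 20z; subtract.
Step 2: 0 * (z + 4) = 0; subtract.
Quotient: 5z, Remainder: 4


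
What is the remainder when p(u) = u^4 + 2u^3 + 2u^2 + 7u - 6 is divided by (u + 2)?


By the Remainder Theorem, the remainder equals p(-2):
  1*(-2)^4 = 16
  2*(-2)^3 = -16
  2*(-2)^2 = 8
  7*(-2)^1 = -14
  constant: -6
Sum: 16 - 16 + 8 - 14 - 6 = -12


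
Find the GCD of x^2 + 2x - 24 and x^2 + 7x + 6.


Factor each:
  x^2 + 2x - 24 = (x + 6)(x - 4)
  x^2 + 7x + 6 = (x + 6)(x + 1)
Common monic factor: x + 6


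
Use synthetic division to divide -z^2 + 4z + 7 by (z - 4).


Synthetic division with c = 4. Coefficients: -1, 4, 7
Bring down -1.
  -1 * 4 = -4; -4 + 4 = 0
  0 * 4 = 0; 0 + 7 = 7
Quotient: -z, Remainder: 7


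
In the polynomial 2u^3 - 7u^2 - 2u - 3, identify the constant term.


Read off the constant term: -3


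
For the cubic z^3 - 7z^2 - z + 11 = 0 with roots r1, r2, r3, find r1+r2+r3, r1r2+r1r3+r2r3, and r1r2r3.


Monic cubic z^3+bz^2+cz+d=0: sum=-b, pairwise sum=c, product=-d.
b=-7, c=-1, d=11
r1+r2+r3 = 7
r1r2+r1r3+r2r3 = -1
r1r2r3 = -11


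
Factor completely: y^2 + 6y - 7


Roots satisfy r1 + r2 = -b/a = -6 and r1*r2 = c/a = -7.
So r1 = 1, r2 = -7.
y^2 + 6y - 7 = (y - r1)(y - r2) = (y - 1)(y + 7)


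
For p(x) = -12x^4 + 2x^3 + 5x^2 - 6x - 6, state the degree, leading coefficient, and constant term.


Highest power of x is 4, with coefficient -12. Constant term is -6.
Degree = 4, leading coefficient = -12, constant term = -6


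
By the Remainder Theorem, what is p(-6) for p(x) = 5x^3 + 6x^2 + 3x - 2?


By the Remainder Theorem, the remainder equals p(-6):
  5*(-6)^3 = -1080
  6*(-6)^2 = 216
  3*(-6)^1 = -18
  constant: -2
Sum: -1080 + 216 - 18 - 2 = -884


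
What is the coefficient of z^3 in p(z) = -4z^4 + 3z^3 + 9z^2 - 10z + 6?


Read off the coefficient of z^3: 3


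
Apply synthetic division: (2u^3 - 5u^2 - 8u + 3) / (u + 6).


Synthetic division with c = -6. Coefficients: 2, -5, -8, 3
Bring down 2.
  2 * -6 = -12; -12 - 5 = -17
  -17 * -6 = 102; 102 - 8 = 94
  94 * -6 = -564; -564 + 3 = -561
Quotient: 2u^2 - 17u + 94, Remainder: -561


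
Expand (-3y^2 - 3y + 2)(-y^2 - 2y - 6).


Distribute each term of the first polynomial:
  (-3y^2)(-y^2 - 2y - 6) = 3y^4 + 6y^3 + 18y^2
  (-3y)(-y^2 - 2y - 6) = 3y^3 + 6y^2 + 18y
  (2)(-y^2 - 2y - 6) = -2y^2 - 4y - 12
Sum: 3y^4 + 9y^3 + 22y^2 + 14y - 12


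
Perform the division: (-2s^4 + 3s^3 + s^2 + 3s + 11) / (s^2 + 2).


(-2s^4 + 3s^3 + s^2 + 3s + 11) / (s^2 + 2)
Step 1: -2s^2 * (s^2 + 2) = -2s^4 - 4s^2; subtract.
Step 2: 3s * (s^2 + 2) = 3s^3 + 6s; subtract.
Step 3: 5 * (s^2 + 2) = 5s^2 + 10; subtract.
Quotient: -2s^2 + 3s + 5, Remainder: -3s + 1


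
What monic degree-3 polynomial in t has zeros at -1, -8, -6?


p(t) = (t + 1)(t + 8)(t + 6)
Expand: t^3 + 15t^2 + 62t + 48


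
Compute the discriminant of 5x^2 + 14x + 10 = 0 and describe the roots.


D = b^2 - 4ac = (14)^2 - 4(5)(10) = 196 - 200 = -4
Since D < 0: two complex conjugate roots (no real roots)


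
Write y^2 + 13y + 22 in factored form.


Roots satisfy r1 + r2 = -b/a = -13 and r1*r2 = c/a = 22.
So r1 = -11, r2 = -2.
y^2 + 13y + 22 = (y - r1)(y - r2) = (y + 11)(y + 2)


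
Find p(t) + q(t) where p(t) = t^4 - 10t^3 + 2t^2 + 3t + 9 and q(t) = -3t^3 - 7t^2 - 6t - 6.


Align terms by degree and add:
  t^4 - 10t^3 + 2t^2 + 3t + 9
  -3t^3 - 7t^2 - 6t - 6
= t^4 - 13t^3 - 5t^2 - 3t + 3


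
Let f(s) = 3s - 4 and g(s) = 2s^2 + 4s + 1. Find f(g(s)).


Substitute g(s) into f:
f(g(s)) = 3*(2s^2 + 4s + 1) + (-4)
Expand and combine: 6s^2 + 12s - 1


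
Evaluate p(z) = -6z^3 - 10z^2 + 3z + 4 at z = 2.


Using direct substitution:
  -6 * (2)^3 = -48
  -10 * (2)^2 = -40
  3 * (2)^1 = 6
  constant: 4
Sum = -48 - 40 + 6 + 4 = -78


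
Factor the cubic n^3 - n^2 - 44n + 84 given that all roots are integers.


Try integer roots (divisors of 84). n=6: p(6)=0.
Divide out (n - 6): quotient is n^2 + 5n - 14.
Factor the quadratic: (n - 2)(n + 7)
Result: (n - 6)(n - 2)(n + 7)


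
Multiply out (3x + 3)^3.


Expand (3x + 3)^3 by repeated multiplication:
  (3x + 3)^2 = 9x^2 + 18x + 9
= 27x^3 + 81x^2 + 81x + 27


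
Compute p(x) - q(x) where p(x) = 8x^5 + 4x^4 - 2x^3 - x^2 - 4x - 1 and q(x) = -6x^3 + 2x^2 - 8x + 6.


Distribute the minus sign:
  (8x^5 + 4x^4 - 2x^3 - x^2 - 4x - 1)
- (-6x^3 + 2x^2 - 8x + 6)
Negate second polynomial: 6x^3 - 2x^2 + 8x - 6
Add: 8x^5 + 4x^4 + 4x^3 - 3x^2 + 4x - 7


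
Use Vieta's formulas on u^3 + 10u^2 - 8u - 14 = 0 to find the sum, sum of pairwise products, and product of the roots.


Monic cubic u^3+bu^2+cu+d=0: sum=-b, pairwise sum=c, product=-d.
b=10, c=-8, d=-14
r1+r2+r3 = -10
r1r2+r1r3+r2r3 = -8
r1r2r3 = 14


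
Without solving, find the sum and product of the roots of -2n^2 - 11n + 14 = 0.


For an^2+bn+c=0: sum = -b/a, product = c/a.
a=-2, b=-11, c=14
Sum = -(-11)/-2 = -11/2
Product = (14)/-2 = -7


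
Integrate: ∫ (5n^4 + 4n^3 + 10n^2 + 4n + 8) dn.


Reverse power rule on each term:
  ∫ 5n^4 dn = n^5
  ∫ 4n^3 dn = n^4
  ∫ 10n^2 dn = (10/3)n^3
  ∫ 4n dn = 2n^2
  ∫ 8 dn = 8n
F(n) = n^5 + n^4 + (10/3)n^3 + 2n^2 + 8n + C
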